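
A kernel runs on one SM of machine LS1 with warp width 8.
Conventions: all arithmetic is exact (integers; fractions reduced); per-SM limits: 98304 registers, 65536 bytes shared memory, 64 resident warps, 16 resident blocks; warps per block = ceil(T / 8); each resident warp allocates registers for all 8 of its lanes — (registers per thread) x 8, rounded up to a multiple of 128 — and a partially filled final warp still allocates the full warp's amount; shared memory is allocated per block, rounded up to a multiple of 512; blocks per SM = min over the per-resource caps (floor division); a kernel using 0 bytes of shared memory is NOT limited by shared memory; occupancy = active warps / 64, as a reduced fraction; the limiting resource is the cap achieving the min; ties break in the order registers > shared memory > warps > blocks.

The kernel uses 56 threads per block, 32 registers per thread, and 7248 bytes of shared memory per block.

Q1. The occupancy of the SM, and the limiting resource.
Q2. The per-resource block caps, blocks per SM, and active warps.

Answer: occupancy 7/8, limited by shared memory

registers: 54 blocks
shared memory: 8 blocks
warps: 9 blocks
blocks: 16 blocks

Answer: 8 blocks, 56 active warps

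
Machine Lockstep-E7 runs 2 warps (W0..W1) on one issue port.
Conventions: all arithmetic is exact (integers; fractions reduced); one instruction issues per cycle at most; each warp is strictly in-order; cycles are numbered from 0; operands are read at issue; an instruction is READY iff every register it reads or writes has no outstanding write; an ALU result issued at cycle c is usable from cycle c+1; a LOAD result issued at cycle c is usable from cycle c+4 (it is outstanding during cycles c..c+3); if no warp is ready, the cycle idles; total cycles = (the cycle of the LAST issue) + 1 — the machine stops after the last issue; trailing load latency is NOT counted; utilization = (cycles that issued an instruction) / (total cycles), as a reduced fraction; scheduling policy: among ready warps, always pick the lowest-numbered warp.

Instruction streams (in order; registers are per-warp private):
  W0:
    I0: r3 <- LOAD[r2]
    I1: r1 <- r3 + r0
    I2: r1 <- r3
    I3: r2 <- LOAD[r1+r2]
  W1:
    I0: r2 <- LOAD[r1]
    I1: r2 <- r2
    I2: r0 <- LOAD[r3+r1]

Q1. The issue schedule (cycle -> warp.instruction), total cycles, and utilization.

cycle 0: W0.I0
cycle 1: W1.I0
cycle 2: idle
cycle 3: idle
cycle 4: W0.I1
cycle 5: W0.I2
cycle 6: W0.I3
cycle 7: W1.I1
cycle 8: W1.I2

Answer: 9 cycles, utilization 7/9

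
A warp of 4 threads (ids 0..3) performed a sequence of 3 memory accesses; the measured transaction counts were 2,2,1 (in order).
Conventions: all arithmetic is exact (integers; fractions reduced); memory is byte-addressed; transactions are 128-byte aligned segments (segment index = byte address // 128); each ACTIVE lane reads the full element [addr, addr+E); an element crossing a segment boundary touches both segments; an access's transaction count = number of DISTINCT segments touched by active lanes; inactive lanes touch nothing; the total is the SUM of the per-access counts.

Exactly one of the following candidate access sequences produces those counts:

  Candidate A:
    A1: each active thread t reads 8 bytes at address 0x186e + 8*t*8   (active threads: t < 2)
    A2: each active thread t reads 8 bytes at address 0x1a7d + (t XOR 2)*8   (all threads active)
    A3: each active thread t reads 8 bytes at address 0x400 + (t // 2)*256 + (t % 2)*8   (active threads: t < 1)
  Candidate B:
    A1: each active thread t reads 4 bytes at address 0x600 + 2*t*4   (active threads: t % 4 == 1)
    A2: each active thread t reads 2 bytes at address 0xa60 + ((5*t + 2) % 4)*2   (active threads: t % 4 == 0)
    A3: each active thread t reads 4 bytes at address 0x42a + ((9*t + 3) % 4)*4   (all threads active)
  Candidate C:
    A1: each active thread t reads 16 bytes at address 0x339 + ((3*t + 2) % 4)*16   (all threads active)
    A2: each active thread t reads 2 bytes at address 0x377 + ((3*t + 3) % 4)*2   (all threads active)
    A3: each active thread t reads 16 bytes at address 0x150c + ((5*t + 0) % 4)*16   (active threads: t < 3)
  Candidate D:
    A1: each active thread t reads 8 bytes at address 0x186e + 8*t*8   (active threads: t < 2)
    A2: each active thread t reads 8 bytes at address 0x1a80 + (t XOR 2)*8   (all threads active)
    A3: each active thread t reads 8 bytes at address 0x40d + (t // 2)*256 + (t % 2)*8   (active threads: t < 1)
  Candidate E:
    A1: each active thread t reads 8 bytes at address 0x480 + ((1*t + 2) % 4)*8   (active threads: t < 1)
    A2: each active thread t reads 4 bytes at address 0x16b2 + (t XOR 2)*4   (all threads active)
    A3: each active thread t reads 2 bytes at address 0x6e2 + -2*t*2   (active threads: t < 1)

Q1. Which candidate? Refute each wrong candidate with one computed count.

B: A1 gives 1 transaction, not 2
C: A1 gives 1 transaction, not 2
D: A2 gives 1 transaction, not 2
E: A1 gives 1 transaction, not 2
A: all counts match (2,2,1)

Answer: A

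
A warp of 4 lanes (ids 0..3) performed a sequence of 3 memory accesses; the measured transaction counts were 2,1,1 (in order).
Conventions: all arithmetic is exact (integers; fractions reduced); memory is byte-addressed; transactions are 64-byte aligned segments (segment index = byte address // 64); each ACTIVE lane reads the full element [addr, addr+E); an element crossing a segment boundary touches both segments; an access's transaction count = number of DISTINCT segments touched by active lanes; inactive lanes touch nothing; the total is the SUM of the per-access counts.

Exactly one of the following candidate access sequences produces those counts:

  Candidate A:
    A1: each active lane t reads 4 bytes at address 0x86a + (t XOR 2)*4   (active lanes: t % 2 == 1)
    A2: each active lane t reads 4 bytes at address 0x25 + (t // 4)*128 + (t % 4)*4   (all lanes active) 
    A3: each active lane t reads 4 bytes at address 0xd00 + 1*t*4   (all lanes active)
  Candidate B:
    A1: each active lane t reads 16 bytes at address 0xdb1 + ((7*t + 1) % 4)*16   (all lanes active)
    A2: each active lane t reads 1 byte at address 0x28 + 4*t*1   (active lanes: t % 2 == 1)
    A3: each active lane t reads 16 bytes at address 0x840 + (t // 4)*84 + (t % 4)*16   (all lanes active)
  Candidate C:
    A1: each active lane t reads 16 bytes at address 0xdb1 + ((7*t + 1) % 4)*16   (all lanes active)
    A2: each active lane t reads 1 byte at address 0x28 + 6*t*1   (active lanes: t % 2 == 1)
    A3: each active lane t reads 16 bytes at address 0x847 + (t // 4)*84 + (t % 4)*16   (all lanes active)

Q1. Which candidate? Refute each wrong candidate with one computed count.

A: A1 gives 1 transaction, not 2
C: A3 gives 2 transactions, not 1
B: all counts match (2,1,1)

Answer: B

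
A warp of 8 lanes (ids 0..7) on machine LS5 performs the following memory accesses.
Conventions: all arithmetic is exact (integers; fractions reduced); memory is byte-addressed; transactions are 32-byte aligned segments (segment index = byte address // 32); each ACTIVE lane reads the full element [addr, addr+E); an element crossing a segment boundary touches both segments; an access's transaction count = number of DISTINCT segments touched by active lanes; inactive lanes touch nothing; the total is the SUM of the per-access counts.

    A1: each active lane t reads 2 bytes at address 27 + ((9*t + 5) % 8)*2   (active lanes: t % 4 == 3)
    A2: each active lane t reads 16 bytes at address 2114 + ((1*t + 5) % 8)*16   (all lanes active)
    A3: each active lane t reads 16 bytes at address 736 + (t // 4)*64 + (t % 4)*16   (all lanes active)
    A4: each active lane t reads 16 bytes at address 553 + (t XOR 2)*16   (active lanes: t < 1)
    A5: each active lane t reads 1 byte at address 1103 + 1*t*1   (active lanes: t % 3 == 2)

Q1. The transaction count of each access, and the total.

A1: 2 transactions
A2: 5 transactions
A3: 4 transactions
A4: 1 transaction
A5: 1 transaction

Answer: 2,5,4,1,1; total 13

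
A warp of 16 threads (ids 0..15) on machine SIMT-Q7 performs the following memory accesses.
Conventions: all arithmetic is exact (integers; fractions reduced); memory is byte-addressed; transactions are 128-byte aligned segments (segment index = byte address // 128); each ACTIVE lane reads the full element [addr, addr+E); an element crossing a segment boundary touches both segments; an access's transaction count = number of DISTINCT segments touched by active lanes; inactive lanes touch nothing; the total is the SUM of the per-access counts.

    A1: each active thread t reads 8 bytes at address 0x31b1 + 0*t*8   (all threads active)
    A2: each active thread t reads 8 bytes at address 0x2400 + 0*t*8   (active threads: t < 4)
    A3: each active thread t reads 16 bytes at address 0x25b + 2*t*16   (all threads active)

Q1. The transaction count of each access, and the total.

A1: 1 transaction
A2: 1 transaction
A3: 5 transactions

Answer: 1,1,5; total 7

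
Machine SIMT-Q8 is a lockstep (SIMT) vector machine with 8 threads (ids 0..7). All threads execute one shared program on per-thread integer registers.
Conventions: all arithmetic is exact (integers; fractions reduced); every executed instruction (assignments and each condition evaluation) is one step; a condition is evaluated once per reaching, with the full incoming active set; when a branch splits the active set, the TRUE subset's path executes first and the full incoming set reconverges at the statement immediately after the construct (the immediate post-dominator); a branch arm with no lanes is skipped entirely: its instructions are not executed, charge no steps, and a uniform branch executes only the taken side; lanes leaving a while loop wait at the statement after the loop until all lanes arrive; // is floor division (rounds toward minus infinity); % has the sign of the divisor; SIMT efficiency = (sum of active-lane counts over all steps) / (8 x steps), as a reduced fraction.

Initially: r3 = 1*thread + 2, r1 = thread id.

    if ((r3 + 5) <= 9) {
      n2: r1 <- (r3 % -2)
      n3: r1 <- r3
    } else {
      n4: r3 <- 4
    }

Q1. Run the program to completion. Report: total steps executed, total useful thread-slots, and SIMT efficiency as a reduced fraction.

Answer: 4 steps, 19 useful, 19/32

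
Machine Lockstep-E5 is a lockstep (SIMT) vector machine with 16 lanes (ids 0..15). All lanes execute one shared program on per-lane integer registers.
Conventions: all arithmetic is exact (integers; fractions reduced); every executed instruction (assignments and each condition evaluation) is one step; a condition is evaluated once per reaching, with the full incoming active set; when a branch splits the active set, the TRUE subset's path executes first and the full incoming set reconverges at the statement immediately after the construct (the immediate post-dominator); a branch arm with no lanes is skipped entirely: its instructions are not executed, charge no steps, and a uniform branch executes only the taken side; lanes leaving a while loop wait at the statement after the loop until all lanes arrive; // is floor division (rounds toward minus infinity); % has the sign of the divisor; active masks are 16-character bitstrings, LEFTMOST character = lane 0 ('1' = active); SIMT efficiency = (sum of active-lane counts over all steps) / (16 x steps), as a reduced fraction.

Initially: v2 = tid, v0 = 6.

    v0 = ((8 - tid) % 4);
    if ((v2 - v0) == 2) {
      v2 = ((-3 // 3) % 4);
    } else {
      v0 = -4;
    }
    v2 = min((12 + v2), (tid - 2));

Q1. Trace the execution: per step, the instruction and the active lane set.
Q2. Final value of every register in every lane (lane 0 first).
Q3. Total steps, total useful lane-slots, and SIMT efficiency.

step 0: v0 <- ((8 - tid) % 4)        1111111111111111
step 1: eval ((v2 - v0) == 2)        1111111111111111
step 2: v2 <- ((-3 // 3) % 4)        0001010000000000
step 3: v0 <- -4                     1110101111111111
step 4: v2 <- min((12 + v2), (tid - 2)) 1111111111111111

Answer: 5 steps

v2: -2,-1,0,1,2,3,4,5,6,7,8,9,10,11,12,13
v0: -4,-4,-4,1,-4,3,-4,-4,-4,-4,-4,-4,-4,-4,-4,-4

steps = 5; useful = 64; efficiency = 64/80 = 4/5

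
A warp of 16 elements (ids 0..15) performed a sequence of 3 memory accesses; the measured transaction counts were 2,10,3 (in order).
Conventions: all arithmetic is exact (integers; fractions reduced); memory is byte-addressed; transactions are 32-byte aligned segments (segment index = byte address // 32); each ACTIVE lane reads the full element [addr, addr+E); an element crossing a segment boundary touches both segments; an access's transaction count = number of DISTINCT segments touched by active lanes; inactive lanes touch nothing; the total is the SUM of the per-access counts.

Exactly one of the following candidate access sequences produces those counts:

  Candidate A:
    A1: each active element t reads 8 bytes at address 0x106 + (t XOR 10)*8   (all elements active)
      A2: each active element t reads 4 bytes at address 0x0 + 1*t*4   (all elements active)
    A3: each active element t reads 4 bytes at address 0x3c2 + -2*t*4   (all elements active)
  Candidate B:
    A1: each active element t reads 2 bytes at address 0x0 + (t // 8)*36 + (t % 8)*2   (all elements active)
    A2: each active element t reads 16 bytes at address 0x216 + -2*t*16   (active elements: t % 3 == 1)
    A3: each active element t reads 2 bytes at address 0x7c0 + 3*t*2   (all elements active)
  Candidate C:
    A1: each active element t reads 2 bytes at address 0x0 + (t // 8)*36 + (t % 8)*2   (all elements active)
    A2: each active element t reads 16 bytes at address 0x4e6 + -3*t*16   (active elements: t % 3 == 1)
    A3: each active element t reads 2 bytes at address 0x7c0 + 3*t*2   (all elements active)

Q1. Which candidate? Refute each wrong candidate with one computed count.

A: A1 gives 5 transactions, not 2
C: A2 gives 8 transactions, not 10
B: all counts match (2,10,3)

Answer: B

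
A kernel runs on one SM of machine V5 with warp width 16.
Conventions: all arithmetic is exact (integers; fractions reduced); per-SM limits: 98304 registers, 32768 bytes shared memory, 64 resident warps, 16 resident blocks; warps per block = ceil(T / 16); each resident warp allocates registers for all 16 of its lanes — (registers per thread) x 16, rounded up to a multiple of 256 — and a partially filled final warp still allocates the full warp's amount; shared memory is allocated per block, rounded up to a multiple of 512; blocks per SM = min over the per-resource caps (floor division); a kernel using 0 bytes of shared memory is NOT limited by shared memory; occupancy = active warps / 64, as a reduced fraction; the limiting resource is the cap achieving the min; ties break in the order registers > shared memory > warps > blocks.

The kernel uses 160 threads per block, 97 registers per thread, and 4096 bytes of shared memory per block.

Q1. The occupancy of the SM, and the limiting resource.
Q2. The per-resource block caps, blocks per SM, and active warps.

Answer: occupancy 25/32, limited by registers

registers: 5 blocks
shared memory: 8 blocks
warps: 6 blocks
blocks: 16 blocks

Answer: 5 blocks, 50 active warps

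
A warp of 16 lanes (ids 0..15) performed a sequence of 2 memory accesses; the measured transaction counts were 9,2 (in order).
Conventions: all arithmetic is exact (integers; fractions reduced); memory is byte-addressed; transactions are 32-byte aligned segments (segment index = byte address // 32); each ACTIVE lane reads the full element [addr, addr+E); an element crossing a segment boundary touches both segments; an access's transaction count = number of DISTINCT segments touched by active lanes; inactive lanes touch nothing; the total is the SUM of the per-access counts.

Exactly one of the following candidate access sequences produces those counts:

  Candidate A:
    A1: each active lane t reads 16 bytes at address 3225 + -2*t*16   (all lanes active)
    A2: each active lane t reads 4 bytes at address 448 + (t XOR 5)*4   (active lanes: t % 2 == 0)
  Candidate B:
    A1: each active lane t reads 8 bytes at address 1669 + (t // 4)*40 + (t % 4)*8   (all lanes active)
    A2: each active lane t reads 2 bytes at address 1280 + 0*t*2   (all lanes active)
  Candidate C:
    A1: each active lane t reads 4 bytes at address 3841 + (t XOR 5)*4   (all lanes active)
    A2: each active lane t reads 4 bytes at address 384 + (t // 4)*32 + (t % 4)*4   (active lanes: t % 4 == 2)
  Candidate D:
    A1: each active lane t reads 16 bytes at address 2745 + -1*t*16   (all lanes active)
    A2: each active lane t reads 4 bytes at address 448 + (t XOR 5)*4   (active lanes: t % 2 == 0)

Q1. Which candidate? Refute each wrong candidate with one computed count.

A: A1 gives 17 transactions, not 9
B: A1 gives 5 transactions, not 9
C: A1 gives 3 transactions, not 9
D: all counts match (9,2)

Answer: D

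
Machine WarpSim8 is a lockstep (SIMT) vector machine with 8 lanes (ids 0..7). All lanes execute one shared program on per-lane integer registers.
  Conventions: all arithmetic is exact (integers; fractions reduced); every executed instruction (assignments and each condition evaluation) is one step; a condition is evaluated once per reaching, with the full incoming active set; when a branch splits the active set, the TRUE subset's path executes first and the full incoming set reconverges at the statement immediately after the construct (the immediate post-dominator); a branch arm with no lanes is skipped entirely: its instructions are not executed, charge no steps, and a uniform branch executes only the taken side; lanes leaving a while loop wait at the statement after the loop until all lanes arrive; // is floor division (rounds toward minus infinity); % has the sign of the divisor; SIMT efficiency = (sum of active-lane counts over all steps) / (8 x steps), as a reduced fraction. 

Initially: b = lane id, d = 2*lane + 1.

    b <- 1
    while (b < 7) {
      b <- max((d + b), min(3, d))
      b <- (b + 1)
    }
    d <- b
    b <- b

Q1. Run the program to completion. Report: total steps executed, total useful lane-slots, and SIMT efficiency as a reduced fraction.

Answer: 13 steps, 65 useful, 5/8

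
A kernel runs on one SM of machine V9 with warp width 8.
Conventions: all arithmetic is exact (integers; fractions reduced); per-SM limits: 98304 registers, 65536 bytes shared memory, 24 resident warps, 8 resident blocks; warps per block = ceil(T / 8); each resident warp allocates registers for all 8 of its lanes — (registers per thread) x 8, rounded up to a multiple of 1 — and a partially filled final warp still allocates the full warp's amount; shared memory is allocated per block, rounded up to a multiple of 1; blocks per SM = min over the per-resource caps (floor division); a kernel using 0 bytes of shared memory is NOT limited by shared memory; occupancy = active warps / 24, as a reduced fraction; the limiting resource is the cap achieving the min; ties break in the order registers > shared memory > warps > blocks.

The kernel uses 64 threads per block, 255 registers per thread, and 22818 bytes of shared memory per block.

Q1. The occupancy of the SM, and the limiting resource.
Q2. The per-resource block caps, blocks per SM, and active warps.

Answer: occupancy 2/3, limited by shared memory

registers: 6 blocks
shared memory: 2 blocks
warps: 3 blocks
blocks: 8 blocks

Answer: 2 blocks, 16 active warps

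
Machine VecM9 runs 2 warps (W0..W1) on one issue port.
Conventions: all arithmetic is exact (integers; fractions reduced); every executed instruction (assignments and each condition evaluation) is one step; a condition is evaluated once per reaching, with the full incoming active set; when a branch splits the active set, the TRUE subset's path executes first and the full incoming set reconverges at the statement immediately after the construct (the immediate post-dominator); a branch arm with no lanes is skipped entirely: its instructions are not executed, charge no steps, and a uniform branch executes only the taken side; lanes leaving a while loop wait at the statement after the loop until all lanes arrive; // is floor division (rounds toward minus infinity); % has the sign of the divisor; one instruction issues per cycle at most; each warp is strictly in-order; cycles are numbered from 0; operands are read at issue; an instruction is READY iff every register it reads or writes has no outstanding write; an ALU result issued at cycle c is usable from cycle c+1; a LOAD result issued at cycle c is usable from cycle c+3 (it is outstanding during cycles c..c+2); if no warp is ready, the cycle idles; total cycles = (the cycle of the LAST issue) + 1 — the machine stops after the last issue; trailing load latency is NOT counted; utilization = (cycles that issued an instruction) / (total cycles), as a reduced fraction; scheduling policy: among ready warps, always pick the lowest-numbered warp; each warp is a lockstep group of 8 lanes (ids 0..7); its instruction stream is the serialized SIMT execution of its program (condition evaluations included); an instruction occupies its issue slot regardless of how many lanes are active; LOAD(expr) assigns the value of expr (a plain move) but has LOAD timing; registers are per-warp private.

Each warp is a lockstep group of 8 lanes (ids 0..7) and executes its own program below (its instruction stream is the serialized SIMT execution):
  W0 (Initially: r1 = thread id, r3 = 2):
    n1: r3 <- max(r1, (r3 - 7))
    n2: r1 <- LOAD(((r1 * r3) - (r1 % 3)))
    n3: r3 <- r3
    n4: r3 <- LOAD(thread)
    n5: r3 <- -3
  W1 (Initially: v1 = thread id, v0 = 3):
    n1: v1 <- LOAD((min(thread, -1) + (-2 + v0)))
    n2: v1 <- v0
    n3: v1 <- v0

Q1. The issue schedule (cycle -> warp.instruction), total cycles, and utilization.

cycle 0: W0.I0
cycle 1: W0.I1
cycle 2: W0.I2
cycle 3: W0.I3
cycle 4: W1.I0
cycle 5: idle
cycle 6: W0.I4
cycle 7: W1.I1
cycle 8: W1.I2

Answer: 9 cycles, utilization 8/9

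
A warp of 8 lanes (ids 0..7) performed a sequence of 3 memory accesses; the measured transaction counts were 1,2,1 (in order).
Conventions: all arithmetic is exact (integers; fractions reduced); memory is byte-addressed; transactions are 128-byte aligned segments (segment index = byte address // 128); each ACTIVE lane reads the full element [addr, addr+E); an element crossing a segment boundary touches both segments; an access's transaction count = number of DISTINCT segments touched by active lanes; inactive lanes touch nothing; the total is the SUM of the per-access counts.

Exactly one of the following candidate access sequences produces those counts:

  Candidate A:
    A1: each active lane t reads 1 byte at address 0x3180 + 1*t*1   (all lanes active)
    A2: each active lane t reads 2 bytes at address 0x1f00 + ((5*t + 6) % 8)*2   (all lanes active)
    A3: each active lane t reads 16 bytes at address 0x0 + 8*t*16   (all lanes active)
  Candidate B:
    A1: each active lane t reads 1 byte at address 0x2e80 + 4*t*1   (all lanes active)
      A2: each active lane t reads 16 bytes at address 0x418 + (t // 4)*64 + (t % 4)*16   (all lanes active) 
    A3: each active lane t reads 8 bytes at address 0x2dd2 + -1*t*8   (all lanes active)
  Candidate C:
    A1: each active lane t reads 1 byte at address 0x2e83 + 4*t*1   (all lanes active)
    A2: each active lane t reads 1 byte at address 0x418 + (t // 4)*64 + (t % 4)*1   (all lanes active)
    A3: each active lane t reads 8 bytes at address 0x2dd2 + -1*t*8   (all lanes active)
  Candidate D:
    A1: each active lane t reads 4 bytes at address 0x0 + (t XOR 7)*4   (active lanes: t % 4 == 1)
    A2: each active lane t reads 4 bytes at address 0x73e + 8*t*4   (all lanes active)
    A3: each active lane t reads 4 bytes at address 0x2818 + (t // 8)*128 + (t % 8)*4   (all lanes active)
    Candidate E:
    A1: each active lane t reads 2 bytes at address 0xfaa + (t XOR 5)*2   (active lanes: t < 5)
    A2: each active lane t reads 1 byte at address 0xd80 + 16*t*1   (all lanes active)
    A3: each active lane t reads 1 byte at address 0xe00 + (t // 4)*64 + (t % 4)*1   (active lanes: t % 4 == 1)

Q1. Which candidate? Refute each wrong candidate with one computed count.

A: A2 gives 1 transaction, not 2
C: A2 gives 1 transaction, not 2
D: A2 gives 3 transactions, not 2
E: A2 gives 1 transaction, not 2
B: all counts match (1,2,1)

Answer: B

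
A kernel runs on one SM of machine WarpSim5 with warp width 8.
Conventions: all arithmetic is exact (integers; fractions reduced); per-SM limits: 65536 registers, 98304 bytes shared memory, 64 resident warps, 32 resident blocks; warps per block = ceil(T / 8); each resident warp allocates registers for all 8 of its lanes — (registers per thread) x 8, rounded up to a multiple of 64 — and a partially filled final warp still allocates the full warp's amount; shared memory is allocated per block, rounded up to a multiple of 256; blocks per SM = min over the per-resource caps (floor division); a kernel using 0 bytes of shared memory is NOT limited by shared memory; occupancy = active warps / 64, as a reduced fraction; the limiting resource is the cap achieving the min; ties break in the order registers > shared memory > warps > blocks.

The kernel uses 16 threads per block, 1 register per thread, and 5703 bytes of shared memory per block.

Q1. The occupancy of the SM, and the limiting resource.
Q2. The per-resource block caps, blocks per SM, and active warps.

Answer: occupancy 1/2, limited by shared memory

registers: 512 blocks
shared memory: 16 blocks
warps: 32 blocks
blocks: 32 blocks

Answer: 16 blocks, 32 active warps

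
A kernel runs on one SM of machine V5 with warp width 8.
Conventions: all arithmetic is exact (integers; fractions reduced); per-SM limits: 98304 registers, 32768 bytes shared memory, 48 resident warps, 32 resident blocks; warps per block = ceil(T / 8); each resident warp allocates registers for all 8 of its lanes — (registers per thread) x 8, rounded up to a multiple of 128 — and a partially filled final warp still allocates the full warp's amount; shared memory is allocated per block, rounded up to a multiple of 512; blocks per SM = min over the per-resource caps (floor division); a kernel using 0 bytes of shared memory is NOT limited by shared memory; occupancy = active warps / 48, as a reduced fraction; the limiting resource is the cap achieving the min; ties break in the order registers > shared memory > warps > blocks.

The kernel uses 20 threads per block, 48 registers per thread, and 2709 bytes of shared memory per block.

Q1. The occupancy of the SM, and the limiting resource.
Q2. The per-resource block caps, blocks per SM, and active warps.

Answer: occupancy 5/8, limited by shared memory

registers: 85 blocks
shared memory: 10 blocks
warps: 16 blocks
blocks: 32 blocks

Answer: 10 blocks, 30 active warps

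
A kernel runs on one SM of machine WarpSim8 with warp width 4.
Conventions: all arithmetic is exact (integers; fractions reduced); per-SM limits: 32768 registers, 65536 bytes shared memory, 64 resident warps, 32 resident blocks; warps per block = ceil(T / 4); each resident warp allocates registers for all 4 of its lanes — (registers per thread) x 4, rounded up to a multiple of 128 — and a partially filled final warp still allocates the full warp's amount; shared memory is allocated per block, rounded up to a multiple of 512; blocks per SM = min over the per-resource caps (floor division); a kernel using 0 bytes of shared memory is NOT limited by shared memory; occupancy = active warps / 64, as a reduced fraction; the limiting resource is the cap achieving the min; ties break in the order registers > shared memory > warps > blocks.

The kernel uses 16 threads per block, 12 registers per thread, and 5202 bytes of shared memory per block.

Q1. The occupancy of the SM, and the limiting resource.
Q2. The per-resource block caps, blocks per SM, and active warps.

Answer: occupancy 11/16, limited by shared memory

registers: 64 blocks
shared memory: 11 blocks
warps: 16 blocks
blocks: 32 blocks

Answer: 11 blocks, 44 active warps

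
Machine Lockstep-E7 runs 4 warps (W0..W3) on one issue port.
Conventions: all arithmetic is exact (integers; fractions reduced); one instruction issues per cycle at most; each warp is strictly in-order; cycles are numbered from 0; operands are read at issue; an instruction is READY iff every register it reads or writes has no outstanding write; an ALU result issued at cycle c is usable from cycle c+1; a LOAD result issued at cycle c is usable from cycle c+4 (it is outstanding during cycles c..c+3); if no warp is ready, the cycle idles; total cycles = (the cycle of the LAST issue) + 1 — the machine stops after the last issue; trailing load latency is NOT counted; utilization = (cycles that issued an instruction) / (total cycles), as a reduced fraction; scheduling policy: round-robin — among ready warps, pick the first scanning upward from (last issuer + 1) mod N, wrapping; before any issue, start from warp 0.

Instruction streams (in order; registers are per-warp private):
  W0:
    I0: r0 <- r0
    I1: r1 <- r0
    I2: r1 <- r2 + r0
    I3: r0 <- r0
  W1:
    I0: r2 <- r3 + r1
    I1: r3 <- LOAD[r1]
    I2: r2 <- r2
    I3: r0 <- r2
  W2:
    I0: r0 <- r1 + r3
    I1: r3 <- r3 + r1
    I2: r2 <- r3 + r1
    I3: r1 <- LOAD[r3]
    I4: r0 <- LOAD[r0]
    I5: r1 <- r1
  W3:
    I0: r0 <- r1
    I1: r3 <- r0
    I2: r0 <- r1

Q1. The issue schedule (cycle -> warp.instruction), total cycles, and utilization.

cycle 0: W0.I0
cycle 1: W1.I0
cycle 2: W2.I0
cycle 3: W3.I0
cycle 4: W0.I1
cycle 5: W1.I1
cycle 6: W2.I1
cycle 7: W3.I1
cycle 8: W0.I2
cycle 9: W1.I2
cycle 10: W2.I2
cycle 11: W3.I2
cycle 12: W0.I3
cycle 13: W1.I3
cycle 14: W2.I3
cycle 15: W2.I4
cycle 16: idle
cycle 17: idle
cycle 18: W2.I5

Answer: 19 cycles, utilization 17/19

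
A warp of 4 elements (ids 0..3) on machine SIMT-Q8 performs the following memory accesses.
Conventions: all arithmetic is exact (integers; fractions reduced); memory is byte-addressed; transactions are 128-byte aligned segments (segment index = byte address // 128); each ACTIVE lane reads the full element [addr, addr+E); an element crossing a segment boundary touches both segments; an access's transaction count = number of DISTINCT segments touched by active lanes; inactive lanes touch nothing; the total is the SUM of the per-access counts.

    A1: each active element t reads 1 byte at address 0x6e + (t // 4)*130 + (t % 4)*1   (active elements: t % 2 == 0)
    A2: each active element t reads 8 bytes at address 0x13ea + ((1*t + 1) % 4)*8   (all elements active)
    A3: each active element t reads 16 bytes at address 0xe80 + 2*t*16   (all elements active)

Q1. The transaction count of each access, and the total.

A1: 1 transaction
A2: 2 transactions
A3: 1 transaction

Answer: 1,2,1; total 4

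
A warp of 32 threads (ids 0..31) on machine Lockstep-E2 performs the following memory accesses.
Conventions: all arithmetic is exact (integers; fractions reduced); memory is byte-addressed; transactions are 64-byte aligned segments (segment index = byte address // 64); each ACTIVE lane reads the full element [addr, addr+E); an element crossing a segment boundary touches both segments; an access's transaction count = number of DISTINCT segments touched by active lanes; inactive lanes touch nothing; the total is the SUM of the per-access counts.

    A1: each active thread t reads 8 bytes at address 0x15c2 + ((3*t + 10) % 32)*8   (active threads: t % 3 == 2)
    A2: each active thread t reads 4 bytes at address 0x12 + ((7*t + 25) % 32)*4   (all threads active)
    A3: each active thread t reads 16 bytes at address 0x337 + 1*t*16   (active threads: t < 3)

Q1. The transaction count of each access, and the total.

A1: 4 transactions
A2: 3 transactions
A3: 2 transactions

Answer: 4,3,2; total 9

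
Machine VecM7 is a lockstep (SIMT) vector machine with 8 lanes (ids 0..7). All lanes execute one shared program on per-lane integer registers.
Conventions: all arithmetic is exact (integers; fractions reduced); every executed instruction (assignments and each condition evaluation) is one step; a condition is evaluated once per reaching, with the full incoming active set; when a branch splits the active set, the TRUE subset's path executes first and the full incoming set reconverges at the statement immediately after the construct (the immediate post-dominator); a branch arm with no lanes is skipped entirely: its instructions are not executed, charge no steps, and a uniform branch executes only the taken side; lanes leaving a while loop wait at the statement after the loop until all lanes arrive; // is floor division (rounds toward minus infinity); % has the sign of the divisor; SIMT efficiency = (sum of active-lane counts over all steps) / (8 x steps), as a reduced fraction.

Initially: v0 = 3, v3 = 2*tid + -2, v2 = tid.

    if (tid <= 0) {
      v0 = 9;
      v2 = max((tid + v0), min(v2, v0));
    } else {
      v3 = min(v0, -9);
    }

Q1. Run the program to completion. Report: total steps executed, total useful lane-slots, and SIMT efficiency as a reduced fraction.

Answer: 4 steps, 17 useful, 17/32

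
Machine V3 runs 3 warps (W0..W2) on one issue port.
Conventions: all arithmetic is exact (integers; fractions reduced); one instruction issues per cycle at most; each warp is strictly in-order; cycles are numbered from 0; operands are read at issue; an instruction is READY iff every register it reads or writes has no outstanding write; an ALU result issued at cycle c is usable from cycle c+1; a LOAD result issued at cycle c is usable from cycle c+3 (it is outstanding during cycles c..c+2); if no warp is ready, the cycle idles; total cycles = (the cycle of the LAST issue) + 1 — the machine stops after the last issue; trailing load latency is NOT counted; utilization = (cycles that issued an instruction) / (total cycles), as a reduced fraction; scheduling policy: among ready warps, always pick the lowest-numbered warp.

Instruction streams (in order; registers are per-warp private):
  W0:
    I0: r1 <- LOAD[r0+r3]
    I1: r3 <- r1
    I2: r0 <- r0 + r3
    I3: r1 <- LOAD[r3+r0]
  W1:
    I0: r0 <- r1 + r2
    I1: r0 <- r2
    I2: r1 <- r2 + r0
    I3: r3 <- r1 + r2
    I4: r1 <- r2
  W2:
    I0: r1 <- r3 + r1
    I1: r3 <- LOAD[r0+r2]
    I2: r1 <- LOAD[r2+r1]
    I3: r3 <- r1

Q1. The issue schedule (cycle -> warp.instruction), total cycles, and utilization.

cycle 0: W0.I0
cycle 1: W1.I0
cycle 2: W1.I1
cycle 3: W0.I1
cycle 4: W0.I2
cycle 5: W0.I3
cycle 6: W1.I2
cycle 7: W1.I3
cycle 8: W1.I4
cycle 9: W2.I0
cycle 10: W2.I1
cycle 11: W2.I2
cycle 12: idle
cycle 13: idle
cycle 14: W2.I3

Answer: 15 cycles, utilization 13/15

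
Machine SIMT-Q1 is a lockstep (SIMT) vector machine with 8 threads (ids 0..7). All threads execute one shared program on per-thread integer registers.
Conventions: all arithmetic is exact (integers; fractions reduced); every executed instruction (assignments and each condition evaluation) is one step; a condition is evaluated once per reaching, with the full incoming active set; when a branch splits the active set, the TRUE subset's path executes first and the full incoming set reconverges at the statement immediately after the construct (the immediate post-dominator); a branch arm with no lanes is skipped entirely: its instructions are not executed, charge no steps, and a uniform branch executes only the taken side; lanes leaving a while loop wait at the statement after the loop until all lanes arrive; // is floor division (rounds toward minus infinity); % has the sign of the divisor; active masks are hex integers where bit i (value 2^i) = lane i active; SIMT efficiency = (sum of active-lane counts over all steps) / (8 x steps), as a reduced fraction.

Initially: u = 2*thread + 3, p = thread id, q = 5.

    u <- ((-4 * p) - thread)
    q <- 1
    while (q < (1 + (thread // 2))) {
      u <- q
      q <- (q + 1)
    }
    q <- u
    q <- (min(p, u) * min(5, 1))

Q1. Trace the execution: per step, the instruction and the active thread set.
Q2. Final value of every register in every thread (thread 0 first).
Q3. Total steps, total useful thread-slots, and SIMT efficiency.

step 0: u <- ((-4 * p) - thread)     0xff
step 1: q <- 1                       0xff
step 2: eval (q < (1 + (thread // 2))) 0xff
step 3: u <- q                       0xfc
step 4: q <- (q + 1)                 0xfc
step 5: eval (q < (1 + (thread // 2))) 0xfc
step 6: u <- q                       0xf0
step 7: q <- (q + 1)                 0xf0
step 8: eval (q < (1 + (thread // 2))) 0xf0
step 9: u <- q                       0xc0
step 10: q <- (q + 1)                 0xc0
step 11: eval (q < (1 + (thread // 2))) 0xc0
step 12: q <- u                       0xff
step 13: q <- (min(p, u) * min(5, 1)) 0xff

Answer: 14 steps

u: 0,-5,1,1,2,2,3,3
p: 0,1,2,3,4,5,6,7
q: 0,-5,1,1,2,2,3,3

steps = 14; useful = 76; efficiency = 76/112 = 19/28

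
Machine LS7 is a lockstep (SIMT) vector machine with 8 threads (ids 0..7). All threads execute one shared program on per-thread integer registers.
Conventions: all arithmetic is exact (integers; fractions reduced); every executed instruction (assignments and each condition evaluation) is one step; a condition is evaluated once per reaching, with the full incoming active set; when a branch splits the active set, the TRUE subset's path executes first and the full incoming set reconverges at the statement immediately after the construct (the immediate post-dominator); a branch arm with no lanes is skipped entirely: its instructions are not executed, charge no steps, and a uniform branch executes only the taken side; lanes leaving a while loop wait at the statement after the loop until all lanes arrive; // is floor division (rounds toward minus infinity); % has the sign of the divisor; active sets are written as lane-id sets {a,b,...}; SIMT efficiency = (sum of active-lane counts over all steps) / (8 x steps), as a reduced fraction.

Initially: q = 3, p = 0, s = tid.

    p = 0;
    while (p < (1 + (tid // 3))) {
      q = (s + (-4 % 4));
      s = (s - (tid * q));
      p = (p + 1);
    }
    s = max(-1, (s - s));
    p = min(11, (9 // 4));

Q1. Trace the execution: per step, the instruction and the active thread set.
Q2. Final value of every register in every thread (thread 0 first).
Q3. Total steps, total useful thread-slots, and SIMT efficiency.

step 0: p <- 0                       {0,1,2,3,4,5,6,7}
step 1: eval (p < (1 + (tid // 3)))  {0,1,2,3,4,5,6,7}
step 2: q <- (s + (-4 % 4))          {0,1,2,3,4,5,6,7}
step 3: s <- (s - (tid * q))         {0,1,2,3,4,5,6,7}
step 4: p <- (p + 1)                 {0,1,2,3,4,5,6,7}
step 5: eval (p < (1 + (tid // 3)))  {0,1,2,3,4,5,6,7}
step 6: q <- (s + (-4 % 4))          {3,4,5,6,7}
step 7: s <- (s - (tid * q))         {3,4,5,6,7}
step 8: p <- (p + 1)                 {3,4,5,6,7}
step 9: eval (p < (1 + (tid // 3)))  {3,4,5,6,7}
step 10: q <- (s + (-4 % 4))          {6,7}
step 11: s <- (s - (tid * q))         {6,7}
step 12: p <- (p + 1)                 {6,7}
step 13: eval (p < (1 + (tid // 3)))  {6,7}
step 14: s <- max(-1, (s - s))        {0,1,2,3,4,5,6,7}
step 15: p <- min(11, (9 // 4))       {0,1,2,3,4,5,6,7}

Answer: 16 steps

q: 0,1,2,-6,-12,-20,150,252
p: 2,2,2,2,2,2,2,2
s: 0,0,0,0,0,0,0,0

steps = 16; useful = 92; efficiency = 92/128 = 23/32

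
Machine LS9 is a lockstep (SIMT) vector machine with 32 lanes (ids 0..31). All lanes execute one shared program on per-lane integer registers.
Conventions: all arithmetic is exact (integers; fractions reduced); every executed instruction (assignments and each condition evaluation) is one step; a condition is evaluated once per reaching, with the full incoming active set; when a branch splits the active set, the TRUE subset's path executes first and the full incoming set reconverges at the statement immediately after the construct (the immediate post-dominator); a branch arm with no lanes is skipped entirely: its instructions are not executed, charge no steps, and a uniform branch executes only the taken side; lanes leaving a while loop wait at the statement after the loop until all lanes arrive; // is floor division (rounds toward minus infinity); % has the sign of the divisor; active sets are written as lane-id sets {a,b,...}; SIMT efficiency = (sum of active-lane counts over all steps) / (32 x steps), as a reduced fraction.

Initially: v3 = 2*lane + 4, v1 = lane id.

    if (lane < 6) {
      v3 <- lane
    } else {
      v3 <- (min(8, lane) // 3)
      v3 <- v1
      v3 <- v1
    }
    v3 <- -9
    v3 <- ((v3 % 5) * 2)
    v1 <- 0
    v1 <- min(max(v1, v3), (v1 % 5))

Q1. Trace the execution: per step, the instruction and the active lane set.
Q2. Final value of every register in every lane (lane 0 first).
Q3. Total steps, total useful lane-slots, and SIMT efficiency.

step 0: eval (lane < 6)              {0,1,2,3,4,5,6,7,8,9,10,11,12,13,14,15,16,17,18,19,20,21,22,23,24,25,26,27,28,29,30,31}
step 1: v3 <- lane                   {0,1,2,3,4,5}
step 2: v3 <- (min(8, lane) // 3)    {6,7,8,9,10,11,12,13,14,15,16,17,18,19,20,21,22,23,24,25,26,27,28,29,30,31}
step 3: v3 <- v1                     {6,7,8,9,10,11,12,13,14,15,16,17,18,19,20,21,22,23,24,25,26,27,28,29,30,31}
step 4: v3 <- v1                     {6,7,8,9,10,11,12,13,14,15,16,17,18,19,20,21,22,23,24,25,26,27,28,29,30,31}
step 5: v3 <- -9                     {0,1,2,3,4,5,6,7,8,9,10,11,12,13,14,15,16,17,18,19,20,21,22,23,24,25,26,27,28,29,30,31}
step 6: v3 <- ((v3 % 5) * 2)         {0,1,2,3,4,5,6,7,8,9,10,11,12,13,14,15,16,17,18,19,20,21,22,23,24,25,26,27,28,29,30,31}
step 7: v1 <- 0                      {0,1,2,3,4,5,6,7,8,9,10,11,12,13,14,15,16,17,18,19,20,21,22,23,24,25,26,27,28,29,30,31}
step 8: v1 <- min(max(v1, v3), (v1 % 5)) {0,1,2,3,4,5,6,7,8,9,10,11,12,13,14,15,16,17,18,19,20,21,22,23,24,25,26,27,28,29,30,31}

Answer: 9 steps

v3: 2,2,2,2,2,2,2,2,2,2,2,2,2,2,2,2,2,2,2,2,2,2,2,2,2,2,2,2,2,2,2,2
v1: 0,0,0,0,0,0,0,0,0,0,0,0,0,0,0,0,0,0,0,0,0,0,0,0,0,0,0,0,0,0,0,0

steps = 9; useful = 244; efficiency = 244/288 = 61/72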